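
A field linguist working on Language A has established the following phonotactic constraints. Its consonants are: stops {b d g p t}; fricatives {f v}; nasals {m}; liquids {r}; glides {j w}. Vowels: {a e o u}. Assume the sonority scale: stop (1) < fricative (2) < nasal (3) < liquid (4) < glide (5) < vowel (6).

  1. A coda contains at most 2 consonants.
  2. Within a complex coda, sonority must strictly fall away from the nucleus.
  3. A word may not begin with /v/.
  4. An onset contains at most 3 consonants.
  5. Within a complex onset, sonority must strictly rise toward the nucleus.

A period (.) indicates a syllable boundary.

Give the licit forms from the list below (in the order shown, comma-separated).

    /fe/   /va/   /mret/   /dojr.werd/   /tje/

/fe/ — σ1 onset /f/, coda /∅/ ok → licit
/va/ — violates constraint 3: word begins with /v/ → illicit
/mret/ — σ1 onset /mr/ (3→4 rises), coda /t/ ok → licit
/dojr.werd/ — σ1 onset /d/, coda /jr/ (5→4 falls) ok; σ2 onset /w/, coda /rd/ (4→1 falls) ok → licit
/tje/ — σ1 onset /tj/ (1→5 rises), coda /∅/ ok → licit

/fe/, /mret/, /dojr.werd/, /tje/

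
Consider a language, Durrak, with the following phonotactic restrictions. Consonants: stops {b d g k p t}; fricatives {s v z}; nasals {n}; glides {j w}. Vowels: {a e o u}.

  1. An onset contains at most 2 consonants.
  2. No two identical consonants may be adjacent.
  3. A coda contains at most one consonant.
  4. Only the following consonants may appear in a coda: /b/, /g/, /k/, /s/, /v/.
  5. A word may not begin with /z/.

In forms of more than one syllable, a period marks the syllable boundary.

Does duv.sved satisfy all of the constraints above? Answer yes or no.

duv.sved — violates constraint 4: syllable 2 coda contains /d/, which is not a licensed coda consonant → phonotactically illegal

no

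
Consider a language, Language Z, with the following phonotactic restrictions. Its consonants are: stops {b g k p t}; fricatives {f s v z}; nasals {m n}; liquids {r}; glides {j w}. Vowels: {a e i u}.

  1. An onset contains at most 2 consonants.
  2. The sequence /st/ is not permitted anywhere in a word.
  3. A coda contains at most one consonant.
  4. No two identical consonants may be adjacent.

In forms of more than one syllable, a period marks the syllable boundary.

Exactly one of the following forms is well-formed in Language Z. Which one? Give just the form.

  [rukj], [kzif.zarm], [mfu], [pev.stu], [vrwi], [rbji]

[mfu]

[rukj] — violates constraint 3: syllable 1 coda /kj/ has 2 consonants (> 1) → ill-formed
[kzif.zarm] — violates constraint 3: syllable 2 coda /rm/ has 2 consonants (> 1) → ill-formed
[mfu] — σ1 onset /mf/ (2C), coda /∅/ ok → well-formed
[pev.stu] — violates constraint 2: contains banned sequence /st/ → ill-formed
[vrwi] — violates constraint 1: syllable 1 onset /vrw/ has 3 consonants (> 2) → ill-formed
[rbji] — violates constraint 1: syllable 1 onset /rbj/ has 3 consonants (> 2) → ill-formed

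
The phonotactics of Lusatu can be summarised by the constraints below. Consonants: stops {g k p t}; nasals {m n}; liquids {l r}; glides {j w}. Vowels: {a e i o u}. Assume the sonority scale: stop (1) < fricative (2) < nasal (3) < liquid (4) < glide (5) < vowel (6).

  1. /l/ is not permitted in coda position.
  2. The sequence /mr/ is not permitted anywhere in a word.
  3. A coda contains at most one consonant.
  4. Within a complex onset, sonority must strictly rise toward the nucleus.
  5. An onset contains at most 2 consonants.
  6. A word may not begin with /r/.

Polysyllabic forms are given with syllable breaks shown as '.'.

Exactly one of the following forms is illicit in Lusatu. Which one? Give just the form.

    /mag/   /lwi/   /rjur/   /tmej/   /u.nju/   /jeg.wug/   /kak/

/rjur/

/mag/ — σ1 onset /m/, coda /g/ ok → licit
/lwi/ — σ1 onset /lw/ (4→5 rises), coda /∅/ ok → licit
/rjur/ — violates constraint 6: word begins with /r/ → illicit
/tmej/ — σ1 onset /tm/ (1→3 rises), coda /j/ ok → licit
/u.nju/ — σ1 onset /∅/, coda /∅/ ok; σ2 onset /nj/ (3→5 rises), coda /∅/ ok → licit
/jeg.wug/ — σ1 onset /j/, coda /g/ ok; σ2 onset /w/, coda /g/ ok → licit
/kak/ — σ1 onset /k/, coda /k/ ok → licit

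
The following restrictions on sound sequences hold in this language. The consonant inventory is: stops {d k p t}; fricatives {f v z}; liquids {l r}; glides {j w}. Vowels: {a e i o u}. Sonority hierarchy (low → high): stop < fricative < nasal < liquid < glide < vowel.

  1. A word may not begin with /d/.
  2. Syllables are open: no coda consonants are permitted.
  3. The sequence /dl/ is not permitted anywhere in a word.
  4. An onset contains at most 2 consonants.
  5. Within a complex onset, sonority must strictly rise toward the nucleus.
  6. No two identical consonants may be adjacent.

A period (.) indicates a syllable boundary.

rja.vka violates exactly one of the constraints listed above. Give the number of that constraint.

rja.vka: syllable 2 onset /vk/: /v/ (fricative, 2) → /k/ (stop, 1) does not rise.
This is a violation of constraint 5: "Within a complex onset, sonority must strictly rise toward the nucleus."
The remaining constraints (1, 2, 3, 4, 6) are satisfied.

5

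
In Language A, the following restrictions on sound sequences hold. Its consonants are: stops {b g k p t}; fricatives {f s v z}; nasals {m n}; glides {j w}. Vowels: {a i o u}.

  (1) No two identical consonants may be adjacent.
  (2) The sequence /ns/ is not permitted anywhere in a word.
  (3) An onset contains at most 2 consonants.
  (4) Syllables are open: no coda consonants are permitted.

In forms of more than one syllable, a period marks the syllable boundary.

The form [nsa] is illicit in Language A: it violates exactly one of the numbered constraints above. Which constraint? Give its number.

[nsa]: contains banned sequence /ns/.
This is a violation of constraint 2: "The sequence /ns/ is not permitted anywhere in a word."
The remaining constraints (1, 3, 4) are satisfied.

2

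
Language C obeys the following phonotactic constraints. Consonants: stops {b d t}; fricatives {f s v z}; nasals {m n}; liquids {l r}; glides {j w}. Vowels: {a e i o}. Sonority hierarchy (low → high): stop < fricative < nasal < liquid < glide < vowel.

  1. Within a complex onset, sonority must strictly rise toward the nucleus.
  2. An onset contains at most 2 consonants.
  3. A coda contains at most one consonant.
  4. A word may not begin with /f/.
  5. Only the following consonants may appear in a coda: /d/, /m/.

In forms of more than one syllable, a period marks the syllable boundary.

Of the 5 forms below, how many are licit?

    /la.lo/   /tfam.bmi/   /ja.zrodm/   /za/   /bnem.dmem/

4

/la.lo/ — σ1 onset /l/, coda /∅/ ok; σ2 onset /l/, coda /∅/ ok → licit
/tfam.bmi/ — σ1 onset /tf/ (1→2 rises), coda /m/ ok; σ2 onset /bm/ (1→3 rises), coda /∅/ ok → licit
/ja.zrodm/ — violates constraint 3: syllable 2 coda /dm/ has 2 consonants (> 1) → illicit
/za/ — σ1 onset /z/, coda /∅/ ok → licit
/bnem.dmem/ — σ1 onset /bn/ (1→3 rises), coda /m/ ok; σ2 onset /dm/ (1→3 rises), coda /m/ ok → licit
Licit: /la.lo/, /tfam.bmi/, /za/, /bnem.dmem/ → 4.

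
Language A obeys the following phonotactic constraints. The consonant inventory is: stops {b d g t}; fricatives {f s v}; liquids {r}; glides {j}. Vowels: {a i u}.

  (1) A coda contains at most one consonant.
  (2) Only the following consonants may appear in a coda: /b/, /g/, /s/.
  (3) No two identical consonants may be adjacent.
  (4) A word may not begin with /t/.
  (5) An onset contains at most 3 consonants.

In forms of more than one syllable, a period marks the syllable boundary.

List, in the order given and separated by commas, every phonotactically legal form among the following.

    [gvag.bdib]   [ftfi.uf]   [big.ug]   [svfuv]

[gvag.bdib], [big.ug]

[gvag.bdib] — σ1 onset /gv/ (2C), coda /g/ ok; σ2 onset /bd/ (2C), coda /b/ ok → phonotactically legal
[ftfi.uf] — violates constraint 2: syllable 2 coda contains /f/, which is not a licensed coda consonant → phonotactically illegal
[big.ug] — σ1 onset /b/, coda /g/ ok; σ2 onset /∅/, coda /g/ ok → phonotactically legal
[svfuv] — violates constraint 2: syllable 1 coda contains /v/, which is not a licensed coda consonant → phonotactically illegal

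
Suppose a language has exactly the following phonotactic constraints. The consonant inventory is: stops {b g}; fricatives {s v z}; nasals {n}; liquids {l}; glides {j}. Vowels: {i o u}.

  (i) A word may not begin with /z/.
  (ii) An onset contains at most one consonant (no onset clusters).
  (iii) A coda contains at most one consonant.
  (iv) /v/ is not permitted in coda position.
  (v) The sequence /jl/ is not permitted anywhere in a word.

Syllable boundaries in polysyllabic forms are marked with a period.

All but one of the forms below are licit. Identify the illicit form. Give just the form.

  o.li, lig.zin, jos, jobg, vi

o.li — σ1 onset /∅/, coda /∅/ ok; σ2 onset /l/, coda /∅/ ok → licit
lig.zin — σ1 onset /l/, coda /g/ ok; σ2 onset /z/, coda /n/ ok → licit
jos — σ1 onset /j/, coda /s/ ok → licit
jobg — violates constraint (iii): syllable 1 coda /bg/ has 2 consonants (> 1) → illicit
vi — σ1 onset /v/, coda /∅/ ok → licit

jobg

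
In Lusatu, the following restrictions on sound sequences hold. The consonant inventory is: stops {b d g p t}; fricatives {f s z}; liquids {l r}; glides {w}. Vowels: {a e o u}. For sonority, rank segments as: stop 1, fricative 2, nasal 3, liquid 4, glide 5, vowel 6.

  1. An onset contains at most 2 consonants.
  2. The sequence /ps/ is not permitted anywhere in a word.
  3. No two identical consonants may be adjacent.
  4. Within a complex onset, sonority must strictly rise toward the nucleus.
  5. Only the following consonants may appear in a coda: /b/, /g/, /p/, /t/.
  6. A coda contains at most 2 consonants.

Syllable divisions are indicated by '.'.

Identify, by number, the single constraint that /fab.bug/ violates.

3

/fab.bug/: adjacent identical consonants /bb/.
This is a violation of constraint 3: "No two identical consonants may be adjacent."
The remaining constraints (1, 2, 4, 5, 6) are satisfied.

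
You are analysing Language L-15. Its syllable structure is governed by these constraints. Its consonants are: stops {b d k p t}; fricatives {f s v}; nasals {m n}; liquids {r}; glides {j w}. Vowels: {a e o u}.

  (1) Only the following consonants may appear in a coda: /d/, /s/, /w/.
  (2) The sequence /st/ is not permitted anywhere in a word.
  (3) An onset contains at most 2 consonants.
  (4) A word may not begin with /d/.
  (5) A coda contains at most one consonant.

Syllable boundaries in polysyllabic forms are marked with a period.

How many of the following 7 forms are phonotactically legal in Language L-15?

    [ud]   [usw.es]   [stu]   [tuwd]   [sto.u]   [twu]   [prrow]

2

[ud] — σ1 onset /∅/, coda /d/ ok → phonotactically legal
[usw.es] — violates constraint 5: syllable 1 coda /sw/ has 2 consonants (> 1) → phonotactically illegal
[stu] — violates constraint 2: contains banned sequence /st/ → phonotactically illegal
[tuwd] — violates constraint 5: syllable 1 coda /wd/ has 2 consonants (> 1) → phonotactically illegal
[sto.u] — violates constraint 2: contains banned sequence /st/ → phonotactically illegal
[twu] — σ1 onset /tw/ (2C), coda /∅/ ok → phonotactically legal
[prrow] — violates constraint 3: syllable 1 onset /prr/ has 3 consonants (> 2) → phonotactically illegal
Phonotactically legal: [ud], [twu] → 2.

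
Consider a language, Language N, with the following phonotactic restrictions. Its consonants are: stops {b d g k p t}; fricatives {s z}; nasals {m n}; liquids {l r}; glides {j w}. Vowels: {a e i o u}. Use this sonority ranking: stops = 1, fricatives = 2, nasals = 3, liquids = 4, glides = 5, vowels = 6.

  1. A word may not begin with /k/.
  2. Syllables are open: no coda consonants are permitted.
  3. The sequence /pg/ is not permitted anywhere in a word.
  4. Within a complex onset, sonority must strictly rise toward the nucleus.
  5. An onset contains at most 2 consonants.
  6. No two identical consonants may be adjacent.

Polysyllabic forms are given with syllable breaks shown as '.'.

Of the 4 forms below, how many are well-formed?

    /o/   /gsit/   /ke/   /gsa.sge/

1

/o/ — σ1 onset /∅/, coda /∅/ ok → well-formed
/gsit/ — violates constraint 2: syllable 1 coda /t/ has 1 consonant (> 0) → ill-formed
/ke/ — violates constraint 1: word begins with /k/ → ill-formed
/gsa.sge/ — violates constraint 4: syllable 2 onset /sg/: /s/ (fricative, 2) → /g/ (stop, 1) does not rise → ill-formed
Well-formed: /o/ → 1.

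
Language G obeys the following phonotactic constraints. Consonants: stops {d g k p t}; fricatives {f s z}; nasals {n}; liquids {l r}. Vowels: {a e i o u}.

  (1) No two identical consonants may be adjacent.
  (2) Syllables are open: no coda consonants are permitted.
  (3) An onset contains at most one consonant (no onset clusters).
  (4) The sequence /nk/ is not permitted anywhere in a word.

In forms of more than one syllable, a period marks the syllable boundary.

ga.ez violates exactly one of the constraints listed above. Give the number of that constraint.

ga.ez: syllable 2 coda /z/ has 1 consonant (> 0).
This is a violation of constraint 2: "Syllables are open: no coda consonants are permitted."
The remaining constraints (1, 3, 4) are satisfied.

2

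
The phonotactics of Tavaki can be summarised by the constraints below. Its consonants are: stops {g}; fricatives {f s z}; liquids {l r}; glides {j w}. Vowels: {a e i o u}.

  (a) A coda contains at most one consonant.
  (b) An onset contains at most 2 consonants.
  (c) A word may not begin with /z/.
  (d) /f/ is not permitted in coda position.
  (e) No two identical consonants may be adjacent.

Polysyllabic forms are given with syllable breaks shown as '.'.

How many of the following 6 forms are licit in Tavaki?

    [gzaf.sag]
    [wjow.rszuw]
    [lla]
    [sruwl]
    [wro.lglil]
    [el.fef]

0

[gzaf.sag] — violates constraint (d): syllable 1 coda contains /f/ → illicit
[wjow.rszuw] — violates constraint (b): syllable 2 onset /rsz/ has 3 consonants (> 2) → illicit
[lla] — violates constraint (e): adjacent identical consonants /ll/ → illicit
[sruwl] — violates constraint (a): syllable 1 coda /wl/ has 2 consonants (> 1) → illicit
[wro.lglil] — violates constraint (b): syllable 2 onset /lgl/ has 3 consonants (> 2) → illicit
[el.fef] — violates constraint (d): syllable 2 coda contains /f/ → illicit
No form is licit → 0.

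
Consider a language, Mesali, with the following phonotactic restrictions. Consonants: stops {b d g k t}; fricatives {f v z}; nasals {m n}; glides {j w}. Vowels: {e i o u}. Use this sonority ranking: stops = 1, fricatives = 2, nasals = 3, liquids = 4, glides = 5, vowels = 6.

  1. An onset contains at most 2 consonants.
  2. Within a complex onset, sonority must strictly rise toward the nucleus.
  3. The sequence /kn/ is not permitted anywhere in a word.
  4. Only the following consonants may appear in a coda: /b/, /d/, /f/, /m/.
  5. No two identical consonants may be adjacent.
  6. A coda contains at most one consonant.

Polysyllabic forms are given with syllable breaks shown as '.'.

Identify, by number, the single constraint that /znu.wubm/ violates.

6

/znu.wubm/: syllable 2 coda /bm/ has 2 consonants (> 1).
This is a violation of constraint 6: "A coda contains at most one consonant."
The remaining constraints (1, 2, 3, 4, 5) are satisfied.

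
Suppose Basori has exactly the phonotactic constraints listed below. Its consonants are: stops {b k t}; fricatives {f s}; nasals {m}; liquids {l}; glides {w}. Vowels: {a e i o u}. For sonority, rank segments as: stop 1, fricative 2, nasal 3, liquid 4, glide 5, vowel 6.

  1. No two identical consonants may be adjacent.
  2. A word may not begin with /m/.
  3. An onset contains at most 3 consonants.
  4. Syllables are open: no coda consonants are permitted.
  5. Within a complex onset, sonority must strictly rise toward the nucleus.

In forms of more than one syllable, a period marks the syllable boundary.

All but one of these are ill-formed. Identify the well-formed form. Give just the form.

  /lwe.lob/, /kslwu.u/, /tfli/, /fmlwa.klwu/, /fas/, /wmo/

/lwe.lob/ — violates constraint 4: syllable 2 coda /b/ has 1 consonant (> 0) → ill-formed
/kslwu.u/ — violates constraint 3: syllable 1 onset /kslw/ has 4 consonants (> 3) → ill-formed
/tfli/ — σ1 onset /tfl/ (1→2→4 rises), coda /∅/ ok → well-formed
/fmlwa.klwu/ — violates constraint 3: syllable 1 onset /fmlw/ has 4 consonants (> 3) → ill-formed
/fas/ — violates constraint 4: syllable 1 coda /s/ has 1 consonant (> 0) → ill-formed
/wmo/ — violates constraint 5: syllable 1 onset /wm/: /w/ (glide, 5) → /m/ (nasal, 3) does not rise → ill-formed

/tfli/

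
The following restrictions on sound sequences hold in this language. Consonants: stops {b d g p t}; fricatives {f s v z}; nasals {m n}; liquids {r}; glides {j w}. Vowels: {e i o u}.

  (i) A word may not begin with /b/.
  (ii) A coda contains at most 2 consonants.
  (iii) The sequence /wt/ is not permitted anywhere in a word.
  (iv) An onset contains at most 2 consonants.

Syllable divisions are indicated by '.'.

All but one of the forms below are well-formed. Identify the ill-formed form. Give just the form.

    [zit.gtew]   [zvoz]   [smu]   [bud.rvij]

[zit.gtew] — σ1 onset /z/, coda /t/ ok; σ2 onset /gt/ (2C), coda /w/ ok → well-formed
[zvoz] — σ1 onset /zv/ (2C), coda /z/ ok → well-formed
[smu] — σ1 onset /sm/ (2C), coda /∅/ ok → well-formed
[bud.rvij] — violates constraint (i): word begins with /b/ → ill-formed

[bud.rvij]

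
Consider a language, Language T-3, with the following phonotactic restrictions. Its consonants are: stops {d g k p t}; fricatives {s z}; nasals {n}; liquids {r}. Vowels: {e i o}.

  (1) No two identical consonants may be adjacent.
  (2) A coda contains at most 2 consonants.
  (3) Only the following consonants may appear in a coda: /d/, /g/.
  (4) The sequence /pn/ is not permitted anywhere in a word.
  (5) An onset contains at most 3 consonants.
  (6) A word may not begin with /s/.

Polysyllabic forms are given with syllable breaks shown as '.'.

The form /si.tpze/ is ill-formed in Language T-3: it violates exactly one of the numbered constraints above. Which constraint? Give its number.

6

/si.tpze/: word begins with /s/.
This is a violation of constraint 6: "A word may not begin with /s/."
The remaining constraints (1, 2, 3, 4, 5) are satisfied.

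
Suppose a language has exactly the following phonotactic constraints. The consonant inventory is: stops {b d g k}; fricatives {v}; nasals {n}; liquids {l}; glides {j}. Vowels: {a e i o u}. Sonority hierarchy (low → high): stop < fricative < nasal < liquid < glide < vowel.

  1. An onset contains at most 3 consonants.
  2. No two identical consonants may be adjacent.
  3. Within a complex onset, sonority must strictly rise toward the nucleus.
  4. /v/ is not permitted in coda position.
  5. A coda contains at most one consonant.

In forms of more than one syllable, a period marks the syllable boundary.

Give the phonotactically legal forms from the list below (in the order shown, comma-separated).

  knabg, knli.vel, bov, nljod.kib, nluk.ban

knabg — violates constraint 5: syllable 1 coda /bg/ has 2 consonants (> 1) → phonotactically illegal
knli.vel — σ1 onset /knl/ (1→3→4 rises), coda /∅/ ok; σ2 onset /v/, coda /l/ ok → phonotactically legal
bov — violates constraint 4: syllable 1 coda contains /v/ → phonotactically illegal
nljod.kib — σ1 onset /nlj/ (3→4→5 rises), coda /d/ ok; σ2 onset /k/, coda /b/ ok → phonotactically legal
nluk.ban — σ1 onset /nl/ (3→4 rises), coda /k/ ok; σ2 onset /b/, coda /n/ ok → phonotactically legal

knli.vel, nljod.kib, nluk.ban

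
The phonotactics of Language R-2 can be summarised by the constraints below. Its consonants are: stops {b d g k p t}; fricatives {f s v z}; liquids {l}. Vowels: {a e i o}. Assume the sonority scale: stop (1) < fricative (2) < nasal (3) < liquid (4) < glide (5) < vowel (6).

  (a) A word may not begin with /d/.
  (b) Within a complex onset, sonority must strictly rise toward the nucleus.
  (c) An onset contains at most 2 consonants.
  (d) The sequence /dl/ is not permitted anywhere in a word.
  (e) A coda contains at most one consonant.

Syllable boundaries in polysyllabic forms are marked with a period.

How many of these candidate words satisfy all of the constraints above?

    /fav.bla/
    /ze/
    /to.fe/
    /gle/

/fav.bla/ — σ1 onset /f/, coda /v/ ok; σ2 onset /bl/ (1→4 rises), coda /∅/ ok → phonotactically legal
/ze/ — σ1 onset /z/, coda /∅/ ok → phonotactically legal
/to.fe/ — σ1 onset /t/, coda /∅/ ok; σ2 onset /f/, coda /∅/ ok → phonotactically legal
/gle/ — σ1 onset /gl/ (1→4 rises), coda /∅/ ok → phonotactically legal
Phonotactically legal: /fav.bla/, /ze/, /to.fe/, /gle/ → 4.

4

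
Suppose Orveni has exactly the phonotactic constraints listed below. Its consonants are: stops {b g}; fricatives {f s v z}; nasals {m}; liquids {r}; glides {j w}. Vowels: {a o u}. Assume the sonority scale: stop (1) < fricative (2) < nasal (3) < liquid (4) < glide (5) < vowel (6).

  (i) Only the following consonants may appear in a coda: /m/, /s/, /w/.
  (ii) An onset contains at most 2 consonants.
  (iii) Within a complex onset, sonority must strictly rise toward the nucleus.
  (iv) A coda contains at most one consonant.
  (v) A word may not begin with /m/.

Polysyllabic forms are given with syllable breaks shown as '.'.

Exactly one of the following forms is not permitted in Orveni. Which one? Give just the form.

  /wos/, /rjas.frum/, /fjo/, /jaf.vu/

/wos/ — σ1 onset /w/, coda /s/ ok → permitted
/rjas.frum/ — σ1 onset /rj/ (4→5 rises), coda /s/ ok; σ2 onset /fr/ (2→4 rises), coda /m/ ok → permitted
/fjo/ — σ1 onset /fj/ (2→5 rises), coda /∅/ ok → permitted
/jaf.vu/ — violates constraint (i): syllable 1 coda contains /f/, which is not a licensed coda consonant → not permitted

/jaf.vu/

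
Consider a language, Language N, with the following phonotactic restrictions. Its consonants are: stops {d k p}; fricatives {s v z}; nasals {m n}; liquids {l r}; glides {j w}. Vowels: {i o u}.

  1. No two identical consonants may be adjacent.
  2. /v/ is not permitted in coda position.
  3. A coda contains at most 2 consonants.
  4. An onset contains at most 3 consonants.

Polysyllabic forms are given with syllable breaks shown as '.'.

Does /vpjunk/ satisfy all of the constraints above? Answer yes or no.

yes

/vpjunk/ — σ1 onset /vpj/ (3C), coda /nk/ (2C) ok → well-formed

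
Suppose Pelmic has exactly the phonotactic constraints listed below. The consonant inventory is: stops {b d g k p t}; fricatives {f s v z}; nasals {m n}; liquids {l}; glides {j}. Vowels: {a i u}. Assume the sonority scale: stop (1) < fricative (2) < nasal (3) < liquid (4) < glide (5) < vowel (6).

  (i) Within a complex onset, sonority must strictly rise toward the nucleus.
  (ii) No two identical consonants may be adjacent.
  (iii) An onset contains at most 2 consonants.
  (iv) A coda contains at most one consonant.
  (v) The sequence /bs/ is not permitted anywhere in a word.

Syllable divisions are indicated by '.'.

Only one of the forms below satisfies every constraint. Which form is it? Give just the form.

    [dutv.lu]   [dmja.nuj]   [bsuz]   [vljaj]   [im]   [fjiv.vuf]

[dutv.lu] — violates constraint (iv): syllable 1 coda /tv/ has 2 consonants (> 1) → illicit
[dmja.nuj] — violates constraint (iii): syllable 1 onset /dmj/ has 3 consonants (> 2) → illicit
[bsuz] — violates constraint (v): contains banned sequence /bs/ → illicit
[vljaj] — violates constraint (iii): syllable 1 onset /vlj/ has 3 consonants (> 2) → illicit
[im] — σ1 onset /∅/, coda /m/ ok → licit
[fjiv.vuf] — violates constraint (ii): adjacent identical consonants /vv/ → illicit

[im]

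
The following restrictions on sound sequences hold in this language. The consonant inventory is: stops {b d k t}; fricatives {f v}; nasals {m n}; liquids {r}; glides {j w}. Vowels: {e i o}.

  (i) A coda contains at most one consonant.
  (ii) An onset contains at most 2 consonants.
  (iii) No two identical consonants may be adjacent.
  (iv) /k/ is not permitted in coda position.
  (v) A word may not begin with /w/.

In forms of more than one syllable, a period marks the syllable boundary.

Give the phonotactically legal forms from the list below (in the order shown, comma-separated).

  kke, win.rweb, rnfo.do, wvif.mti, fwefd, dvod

dvod

kke — violates constraint (iii): adjacent identical consonants /kk/ → phonotactically illegal
win.rweb — violates constraint (v): word begins with /w/ → phonotactically illegal
rnfo.do — violates constraint (ii): syllable 1 onset /rnf/ has 3 consonants (> 2) → phonotactically illegal
wvif.mti — violates constraint (v): word begins with /w/ → phonotactically illegal
fwefd — violates constraint (i): syllable 1 coda /fd/ has 2 consonants (> 1) → phonotactically illegal
dvod — σ1 onset /dv/ (2C), coda /d/ ok → phonotactically legal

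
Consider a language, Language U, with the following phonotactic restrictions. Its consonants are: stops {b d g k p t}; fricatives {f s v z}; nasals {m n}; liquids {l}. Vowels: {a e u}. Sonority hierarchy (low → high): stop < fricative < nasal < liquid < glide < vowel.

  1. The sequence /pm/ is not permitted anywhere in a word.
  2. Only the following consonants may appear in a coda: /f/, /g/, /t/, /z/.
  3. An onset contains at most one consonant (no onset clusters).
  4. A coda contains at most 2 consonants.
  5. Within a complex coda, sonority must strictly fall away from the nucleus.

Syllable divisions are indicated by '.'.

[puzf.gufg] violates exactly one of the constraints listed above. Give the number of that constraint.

5

[puzf.gufg]: syllable 1 coda /zf/: /z/ (fricative, 2) → /f/ (fricative, 2) does not fall.
This is a violation of constraint 5: "Within a complex coda, sonority must strictly fall away from the nucleus."
The remaining constraints (1, 2, 3, 4) are satisfied.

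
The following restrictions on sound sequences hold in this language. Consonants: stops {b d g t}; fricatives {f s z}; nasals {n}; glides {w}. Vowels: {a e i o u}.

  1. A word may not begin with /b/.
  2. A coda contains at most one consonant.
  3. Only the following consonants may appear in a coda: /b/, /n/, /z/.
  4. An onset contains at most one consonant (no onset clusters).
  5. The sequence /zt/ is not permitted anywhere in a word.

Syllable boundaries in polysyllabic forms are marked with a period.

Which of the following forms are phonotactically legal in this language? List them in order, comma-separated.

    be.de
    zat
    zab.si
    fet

be.de — violates constraint 1: word begins with /b/ → phonotactically illegal
zat — violates constraint 3: syllable 1 coda contains /t/, which is not a licensed coda consonant → phonotactically illegal
zab.si — σ1 onset /z/, coda /b/ ok; σ2 onset /s/, coda /∅/ ok → phonotactically legal
fet — violates constraint 3: syllable 1 coda contains /t/, which is not a licensed coda consonant → phonotactically illegal

zab.si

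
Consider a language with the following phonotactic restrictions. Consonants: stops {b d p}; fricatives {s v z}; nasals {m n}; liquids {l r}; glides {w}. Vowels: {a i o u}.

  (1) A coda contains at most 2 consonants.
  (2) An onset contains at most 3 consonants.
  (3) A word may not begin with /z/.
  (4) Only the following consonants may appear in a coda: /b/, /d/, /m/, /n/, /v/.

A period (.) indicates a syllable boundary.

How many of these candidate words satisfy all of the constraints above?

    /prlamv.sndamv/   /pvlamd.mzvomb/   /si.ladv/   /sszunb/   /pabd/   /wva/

6

/prlamv.sndamv/ — σ1 onset /prl/ (3C), coda /mv/ (2C) ok; σ2 onset /snd/ (3C), coda /mv/ (2C) ok → phonotactically legal
/pvlamd.mzvomb/ — σ1 onset /pvl/ (3C), coda /md/ (2C) ok; σ2 onset /mzv/ (3C), coda /mb/ (2C) ok → phonotactically legal
/si.ladv/ — σ1 onset /s/, coda /∅/ ok; σ2 onset /l/, coda /dv/ (2C) ok → phonotactically legal
/sszunb/ — σ1 onset /ssz/ (3C), coda /nb/ (2C) ok → phonotactically legal
/pabd/ — σ1 onset /p/, coda /bd/ (2C) ok → phonotactically legal
/wva/ — σ1 onset /wv/ (2C), coda /∅/ ok → phonotactically legal
Phonotactically legal: /prlamv.sndamv/, /pvlamd.mzvomb/, /si.ladv/, /sszunb/, /pabd/, /wva/ → 6.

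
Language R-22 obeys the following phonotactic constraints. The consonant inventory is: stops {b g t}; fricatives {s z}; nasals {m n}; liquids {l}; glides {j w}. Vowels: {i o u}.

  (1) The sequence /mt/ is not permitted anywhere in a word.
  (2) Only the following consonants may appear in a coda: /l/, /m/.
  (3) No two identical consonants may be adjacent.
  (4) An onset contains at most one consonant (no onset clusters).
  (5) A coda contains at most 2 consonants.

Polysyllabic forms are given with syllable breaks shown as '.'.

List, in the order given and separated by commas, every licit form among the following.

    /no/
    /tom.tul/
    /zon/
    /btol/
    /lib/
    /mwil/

/no/

/no/ — σ1 onset /n/, coda /∅/ ok → licit
/tom.tul/ — violates constraint 1: contains banned sequence /mt/ → illicit
/zon/ — violates constraint 2: syllable 1 coda contains /n/, which is not a licensed coda consonant → illicit
/btol/ — violates constraint 4: syllable 1 onset /bt/ has 2 consonants (> 1) → illicit
/lib/ — violates constraint 2: syllable 1 coda contains /b/, which is not a licensed coda consonant → illicit
/mwil/ — violates constraint 4: syllable 1 onset /mw/ has 2 consonants (> 1) → illicit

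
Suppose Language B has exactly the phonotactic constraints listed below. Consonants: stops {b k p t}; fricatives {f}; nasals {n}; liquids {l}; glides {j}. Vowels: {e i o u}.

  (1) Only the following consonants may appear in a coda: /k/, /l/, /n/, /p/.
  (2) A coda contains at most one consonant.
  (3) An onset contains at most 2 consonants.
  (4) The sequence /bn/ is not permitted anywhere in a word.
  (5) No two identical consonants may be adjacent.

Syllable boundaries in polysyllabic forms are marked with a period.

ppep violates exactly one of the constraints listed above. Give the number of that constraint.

ppep: adjacent identical consonants /pp/.
This is a violation of constraint 5: "No two identical consonants may be adjacent."
The remaining constraints (1, 2, 3, 4) are satisfied.

5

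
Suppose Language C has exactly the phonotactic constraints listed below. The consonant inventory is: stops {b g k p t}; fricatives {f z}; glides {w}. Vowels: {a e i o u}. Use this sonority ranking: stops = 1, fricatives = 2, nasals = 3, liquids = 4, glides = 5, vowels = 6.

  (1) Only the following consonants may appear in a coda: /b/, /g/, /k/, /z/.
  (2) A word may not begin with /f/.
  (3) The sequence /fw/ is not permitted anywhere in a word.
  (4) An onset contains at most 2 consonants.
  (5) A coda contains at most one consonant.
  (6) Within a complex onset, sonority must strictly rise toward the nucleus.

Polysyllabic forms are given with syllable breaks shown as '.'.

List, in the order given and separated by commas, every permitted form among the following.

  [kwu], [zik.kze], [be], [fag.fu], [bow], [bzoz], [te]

[kwu] — σ1 onset /kw/ (1→5 rises), coda /∅/ ok → permitted
[zik.kze] — σ1 onset /z/, coda /k/ ok; σ2 onset /kz/ (1→2 rises), coda /∅/ ok → permitted
[be] — σ1 onset /b/, coda /∅/ ok → permitted
[fag.fu] — violates constraint 2: word begins with /f/ → not permitted
[bow] — violates constraint 1: syllable 1 coda contains /w/, which is not a licensed coda consonant → not permitted
[bzoz] — σ1 onset /bz/ (1→2 rises), coda /z/ ok → permitted
[te] — σ1 onset /t/, coda /∅/ ok → permitted

[kwu], [zik.kze], [be], [bzoz], [te]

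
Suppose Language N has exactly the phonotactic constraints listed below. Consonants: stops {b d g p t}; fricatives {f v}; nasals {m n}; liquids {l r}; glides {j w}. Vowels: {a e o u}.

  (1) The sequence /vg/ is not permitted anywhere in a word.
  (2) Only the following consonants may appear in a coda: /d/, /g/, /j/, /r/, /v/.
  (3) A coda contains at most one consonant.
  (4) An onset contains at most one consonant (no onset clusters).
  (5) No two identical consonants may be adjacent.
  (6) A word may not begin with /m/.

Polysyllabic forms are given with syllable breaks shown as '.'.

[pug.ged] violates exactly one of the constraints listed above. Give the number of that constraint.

5

[pug.ged]: adjacent identical consonants /gg/.
This is a violation of constraint 5: "No two identical consonants may be adjacent."
The remaining constraints (1, 2, 3, 4, 6) are satisfied.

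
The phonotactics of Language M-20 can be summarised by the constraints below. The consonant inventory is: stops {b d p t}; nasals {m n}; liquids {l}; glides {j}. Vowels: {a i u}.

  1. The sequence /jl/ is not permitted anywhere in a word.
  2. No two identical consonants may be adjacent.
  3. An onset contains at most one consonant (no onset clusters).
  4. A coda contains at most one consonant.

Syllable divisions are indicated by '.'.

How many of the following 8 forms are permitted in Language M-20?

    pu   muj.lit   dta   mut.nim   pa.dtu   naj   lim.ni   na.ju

pu — σ1 onset /p/, coda /∅/ ok → permitted
muj.lit — violates constraint 1: contains banned sequence /jl/ → not permitted
dta — violates constraint 3: syllable 1 onset /dt/ has 2 consonants (> 1) → not permitted
mut.nim — σ1 onset /m/, coda /t/ ok; σ2 onset /n/, coda /m/ ok → permitted
pa.dtu — violates constraint 3: syllable 2 onset /dt/ has 2 consonants (> 1) → not permitted
naj — σ1 onset /n/, coda /j/ ok → permitted
lim.ni — σ1 onset /l/, coda /m/ ok; σ2 onset /n/, coda /∅/ ok → permitted
na.ju — σ1 onset /n/, coda /∅/ ok; σ2 onset /j/, coda /∅/ ok → permitted
Permitted: pu, mut.nim, naj, lim.ni, na.ju → 5.

5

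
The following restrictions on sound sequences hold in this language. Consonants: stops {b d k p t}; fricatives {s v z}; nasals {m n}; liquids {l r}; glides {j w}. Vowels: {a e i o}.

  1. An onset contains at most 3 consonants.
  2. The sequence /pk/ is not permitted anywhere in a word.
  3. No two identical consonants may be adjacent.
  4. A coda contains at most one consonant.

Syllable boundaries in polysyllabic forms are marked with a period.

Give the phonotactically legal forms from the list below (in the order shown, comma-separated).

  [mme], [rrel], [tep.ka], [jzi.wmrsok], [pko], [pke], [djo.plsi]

[djo.plsi]

[mme] — violates constraint 3: adjacent identical consonants /mm/ → phonotactically illegal
[rrel] — violates constraint 3: adjacent identical consonants /rr/ → phonotactically illegal
[tep.ka] — violates constraint 2: contains banned sequence /pk/ → phonotactically illegal
[jzi.wmrsok] — violates constraint 1: syllable 2 onset /wmrs/ has 4 consonants (> 3) → phonotactically illegal
[pko] — violates constraint 2: contains banned sequence /pk/ → phonotactically illegal
[pke] — violates constraint 2: contains banned sequence /pk/ → phonotactically illegal
[djo.plsi] — σ1 onset /dj/ (2C), coda /∅/ ok; σ2 onset /pls/ (3C), coda /∅/ ok → phonotactically legal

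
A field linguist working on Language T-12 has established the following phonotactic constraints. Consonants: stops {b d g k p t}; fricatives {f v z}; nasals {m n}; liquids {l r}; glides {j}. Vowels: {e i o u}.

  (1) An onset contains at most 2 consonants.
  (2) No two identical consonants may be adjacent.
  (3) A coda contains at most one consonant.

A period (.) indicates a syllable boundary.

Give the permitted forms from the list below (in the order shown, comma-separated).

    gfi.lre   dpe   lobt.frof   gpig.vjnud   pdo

gfi.lre, dpe, pdo

gfi.lre — σ1 onset /gf/ (2C), coda /∅/ ok; σ2 onset /lr/ (2C), coda /∅/ ok → permitted
dpe — σ1 onset /dp/ (2C), coda /∅/ ok → permitted
lobt.frof — violates constraint 3: syllable 1 coda /bt/ has 2 consonants (> 1) → not permitted
gpig.vjnud — violates constraint 1: syllable 2 onset /vjn/ has 3 consonants (> 2) → not permitted
pdo — σ1 onset /pd/ (2C), coda /∅/ ok → permitted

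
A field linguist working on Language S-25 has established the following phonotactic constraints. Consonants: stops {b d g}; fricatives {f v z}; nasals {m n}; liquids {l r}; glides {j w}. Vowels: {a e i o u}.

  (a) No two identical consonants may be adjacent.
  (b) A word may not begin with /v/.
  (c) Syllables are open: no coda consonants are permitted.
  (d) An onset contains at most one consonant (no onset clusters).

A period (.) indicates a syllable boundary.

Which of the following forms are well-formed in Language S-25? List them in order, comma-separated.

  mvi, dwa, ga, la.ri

ga, la.ri

mvi — violates constraint (d): syllable 1 onset /mv/ has 2 consonants (> 1) → ill-formed
dwa — violates constraint (d): syllable 1 onset /dw/ has 2 consonants (> 1) → ill-formed
ga — σ1 onset /g/, coda /∅/ ok → well-formed
la.ri — σ1 onset /l/, coda /∅/ ok; σ2 onset /r/, coda /∅/ ok → well-formed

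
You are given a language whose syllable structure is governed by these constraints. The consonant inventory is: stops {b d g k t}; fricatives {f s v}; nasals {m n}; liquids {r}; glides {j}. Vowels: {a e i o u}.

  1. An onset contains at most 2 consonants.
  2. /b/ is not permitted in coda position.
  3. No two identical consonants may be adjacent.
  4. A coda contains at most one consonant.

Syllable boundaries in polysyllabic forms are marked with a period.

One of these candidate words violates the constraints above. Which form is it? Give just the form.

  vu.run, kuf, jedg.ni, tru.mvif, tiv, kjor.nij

vu.run — σ1 onset /v/, coda /∅/ ok; σ2 onset /r/, coda /n/ ok → permitted
kuf — σ1 onset /k/, coda /f/ ok → permitted
jedg.ni — violates constraint 4: syllable 1 coda /dg/ has 2 consonants (> 1) → not permitted
tru.mvif — σ1 onset /tr/ (2C), coda /∅/ ok; σ2 onset /mv/ (2C), coda /f/ ok → permitted
tiv — σ1 onset /t/, coda /v/ ok → permitted
kjor.nij — σ1 onset /kj/ (2C), coda /r/ ok; σ2 onset /n/, coda /j/ ok → permitted

jedg.ni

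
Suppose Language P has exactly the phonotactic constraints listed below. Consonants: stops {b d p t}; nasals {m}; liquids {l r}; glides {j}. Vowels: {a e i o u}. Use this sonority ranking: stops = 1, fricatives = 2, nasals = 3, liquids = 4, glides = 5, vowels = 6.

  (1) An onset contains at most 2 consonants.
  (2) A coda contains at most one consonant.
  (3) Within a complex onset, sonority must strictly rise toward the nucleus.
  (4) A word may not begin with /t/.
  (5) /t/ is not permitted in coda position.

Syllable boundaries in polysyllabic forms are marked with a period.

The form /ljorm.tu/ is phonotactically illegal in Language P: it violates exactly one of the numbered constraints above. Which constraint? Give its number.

2

/ljorm.tu/: syllable 1 coda /rm/ has 2 consonants (> 1).
This is a violation of constraint 2: "A coda contains at most one consonant."
The remaining constraints (1, 3, 4, 5) are satisfied.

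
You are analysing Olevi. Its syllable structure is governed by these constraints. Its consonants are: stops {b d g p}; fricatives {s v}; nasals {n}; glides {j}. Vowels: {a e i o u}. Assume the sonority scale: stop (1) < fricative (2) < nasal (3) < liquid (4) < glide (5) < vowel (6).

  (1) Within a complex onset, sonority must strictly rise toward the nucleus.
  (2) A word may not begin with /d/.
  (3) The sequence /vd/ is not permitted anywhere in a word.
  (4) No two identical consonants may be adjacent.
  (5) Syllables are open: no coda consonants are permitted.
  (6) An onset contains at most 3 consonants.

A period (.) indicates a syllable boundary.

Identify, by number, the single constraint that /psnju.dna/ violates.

/psnju.dna/: syllable 1 onset /psnj/ has 4 consonants (> 3).
This is a violation of constraint 6: "An onset contains at most 3 consonants."
The remaining constraints (1, 2, 3, 4, 5) are satisfied.

6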